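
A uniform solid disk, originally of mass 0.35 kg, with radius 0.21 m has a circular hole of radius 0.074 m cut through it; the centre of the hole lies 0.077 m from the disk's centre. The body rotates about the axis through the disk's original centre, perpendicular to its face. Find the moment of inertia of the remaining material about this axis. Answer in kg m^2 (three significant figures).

0.00734

Unpierced body about its centre: I₀ = (1/2)MR² = (1/2)(0.35)(0.21)² = 0.0077175 kg m^2.
The removed disk has mass m = M·(r/R)² = (0.35)(0.074/0.21)² = 0.04346 kg (same uniform areal density).
Its moment of inertia about the rotation axis (parallel-axis theorem): I_hole = (1/2)mr² + md² = (1/2)(0.04346)(0.074)² + (0.04346)(0.077)² = 0.00037667 kg m^2.
Treating the hole as negative mass, I = I₀ − I_hole = 0.0077175 − 0.00037667 = 0.0073408 kg m^2.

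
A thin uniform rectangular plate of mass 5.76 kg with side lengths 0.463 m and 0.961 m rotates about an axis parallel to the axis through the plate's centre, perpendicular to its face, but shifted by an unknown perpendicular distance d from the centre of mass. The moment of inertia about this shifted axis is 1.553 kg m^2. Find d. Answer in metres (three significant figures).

0.418

About the centre-of-mass axis, I_cm = (1/12)M(a²+b²) = (1/12)(5.76)[(0.463)² + (0.961)²] = 0.54619 kg m^2.
Parallel axis theorem: I = I_cm + Md², so Md² = 1.553 − 0.54619 = 1.0068 kg m^2.
d = √(1.0068 / 5.76) = 0.41808 m.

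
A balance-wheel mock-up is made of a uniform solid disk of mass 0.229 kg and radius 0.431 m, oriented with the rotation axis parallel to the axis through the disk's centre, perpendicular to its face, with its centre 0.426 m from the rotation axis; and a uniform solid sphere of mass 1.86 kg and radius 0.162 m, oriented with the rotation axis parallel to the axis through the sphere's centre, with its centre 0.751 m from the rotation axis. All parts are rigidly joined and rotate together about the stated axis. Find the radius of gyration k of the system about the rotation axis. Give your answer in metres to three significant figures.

Solid disk: I_cm = (1/2)MR² = (1/2)(0.229)(0.431)² = 0.02127 kg·m²; centre at d = 0.426 m, so I = I_cm + Md² gives I = 0.02127 + (0.229)(0.426)² = 0.062828 kg·m².
Solid sphere: I_cm = (2/5)MR² = (2/5)(1.86)(0.162)² = 0.019526 kg·m²; centre at d = 0.751 m, so I = I_cm + Md² gives I = 0.019526 + (1.86)(0.751)² = 1.0686 kg·m².
Total I = 1.1314 kg·m²; total mass M = 2.089 kg.
k = √(I/M) = √(1.1314/2.089) = 0.73593 m.

0.736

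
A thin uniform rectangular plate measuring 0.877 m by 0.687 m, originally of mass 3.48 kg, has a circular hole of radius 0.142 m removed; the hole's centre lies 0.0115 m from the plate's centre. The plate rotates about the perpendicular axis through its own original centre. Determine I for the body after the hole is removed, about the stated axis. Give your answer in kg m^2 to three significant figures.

Unpierced body about its centre: I₀ = (1/12)M(a²+b²) = (1/12)(3.48)[(0.877)² + (0.687)²] = 0.35992 kg m^2.
The removed disk has mass m = M·πr²/(ab) = (3.48)·π(0.142)²/(0.877·0.687) = 0.36589 kg (same uniform areal density).
Its moment of inertia about the rotation axis (parallel-axis theorem): I_hole = (1/2)mr² + md² = (1/2)(0.36589)(0.142)² + (0.36589)(0.0115)² = 0.0037373 kg m^2.
Treating the hole as negative mass, I = I₀ − I_hole = 0.35992 − 0.0037373 = 0.35618 kg m^2.

0.356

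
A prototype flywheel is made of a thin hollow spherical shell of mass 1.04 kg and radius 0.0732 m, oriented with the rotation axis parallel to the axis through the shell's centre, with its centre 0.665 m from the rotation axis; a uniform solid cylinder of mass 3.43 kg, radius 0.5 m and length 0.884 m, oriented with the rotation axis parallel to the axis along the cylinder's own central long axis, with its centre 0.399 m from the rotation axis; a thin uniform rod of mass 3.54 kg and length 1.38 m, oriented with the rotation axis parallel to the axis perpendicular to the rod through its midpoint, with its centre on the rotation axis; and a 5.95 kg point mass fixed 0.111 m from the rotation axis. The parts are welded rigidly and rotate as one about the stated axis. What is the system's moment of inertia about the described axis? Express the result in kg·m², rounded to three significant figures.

2.07

Spherical shell: I_cm = (2/3)MR² = (2/3)(1.04)(0.0732)² = 0.003715 kg·m²; centre at d = 0.665 m, so I = I_cm + Md² gives I = 0.003715 + (1.04)(0.665)² = 0.46363 kg·m².
Solid cylinder: I_cm = (1/2)MR² = (1/2)(3.43)(0.5)² = 0.42875 kg·m²; centre at d = 0.399 m, so I = I_cm + Md² gives I = 0.42875 + (3.43)(0.399)² = 0.97481 kg·m².
Thin rod: I_cm = (1/12)ML² = (1/12)(3.54)(1.38)² = 0.5618 kg·m²; axis through the centre, so I = 0.5618 kg·m².
Point mass: I_cm = 0; centre at d = 0.111 m, so I = I_cm + Md² gives I = 0 + (5.95)(0.111)² = 0.07331 kg·m².
Total I = 0.46363 + 0.97481 + 0.5618 + 0.07331 = 2.0735 kg·m².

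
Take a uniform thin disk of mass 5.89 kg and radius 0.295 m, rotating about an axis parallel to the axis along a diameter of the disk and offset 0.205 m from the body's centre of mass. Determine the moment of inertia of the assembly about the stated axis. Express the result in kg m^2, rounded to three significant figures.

0.376

I_cm = (1/4)MR² = (1/4)(5.89)(0.295)² = 0.12814 kg m^2; centre at d = 0.205 m, so the parallel axis theorem gives I = 0.12814 + (5.89)(0.205)² = 0.37567 kg m^2.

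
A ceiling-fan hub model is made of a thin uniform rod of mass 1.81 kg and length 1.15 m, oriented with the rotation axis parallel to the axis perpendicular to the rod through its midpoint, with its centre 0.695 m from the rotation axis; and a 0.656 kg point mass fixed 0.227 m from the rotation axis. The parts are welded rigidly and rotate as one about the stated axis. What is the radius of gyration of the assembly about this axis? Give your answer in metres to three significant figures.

0.670

Thin rod: I_cm = (1/12)ML² = (1/12)(1.81)(1.15)² = 0.19948 kg·m²; centre at d = 0.695 m, so I = I_cm + Md² gives I = 0.19948 + (1.81)(0.695)² = 1.0738 kg·m².
Point mass: I_cm = 0; centre at d = 0.227 m, so I = I_cm + Md² gives I = 0 + (0.656)(0.227)² = 0.033803 kg·m².
Total I = 1.1076 kg·m²; total mass M = 2.466 kg.
k = √(I/M) = √(1.1076/2.466) = 0.67017 m.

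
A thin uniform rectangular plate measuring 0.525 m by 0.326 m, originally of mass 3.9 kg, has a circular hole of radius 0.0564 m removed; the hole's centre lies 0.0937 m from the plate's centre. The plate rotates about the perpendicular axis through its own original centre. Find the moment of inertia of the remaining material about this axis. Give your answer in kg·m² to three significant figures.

Unpierced body about its centre: I₀ = (1/12)M(a²+b²) = (1/12)(3.9)[(0.525)² + (0.326)²] = 0.12412 kg·m².
The removed disk has mass m = M·πr²/(ab) = (3.9)·π(0.0564)²/(0.525·0.326) = 0.22772 kg (same uniform areal density).
Its moment of inertia about the rotation axis (parallel-axis theorem): I_hole = (1/2)mr² + md² = (1/2)(0.22772)(0.0564)² + (0.22772)(0.0937)² = 0.0023615 kg·m².
Treating the hole as negative mass, I = I₀ − I_hole = 0.12412 − 0.0023615 = 0.12176 kg·m².

0.122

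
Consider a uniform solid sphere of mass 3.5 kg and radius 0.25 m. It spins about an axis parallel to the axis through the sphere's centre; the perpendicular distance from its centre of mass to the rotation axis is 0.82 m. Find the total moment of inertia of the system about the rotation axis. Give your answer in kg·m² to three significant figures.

I_cm = (2/5)MR² = (2/5)(3.5)(0.25)² = 0.0875 kg·m²; centre at d = 0.82 m, so the parallel axis theorem gives I = 0.0875 + (3.5)(0.82)² = 2.4409 kg·m².

2.44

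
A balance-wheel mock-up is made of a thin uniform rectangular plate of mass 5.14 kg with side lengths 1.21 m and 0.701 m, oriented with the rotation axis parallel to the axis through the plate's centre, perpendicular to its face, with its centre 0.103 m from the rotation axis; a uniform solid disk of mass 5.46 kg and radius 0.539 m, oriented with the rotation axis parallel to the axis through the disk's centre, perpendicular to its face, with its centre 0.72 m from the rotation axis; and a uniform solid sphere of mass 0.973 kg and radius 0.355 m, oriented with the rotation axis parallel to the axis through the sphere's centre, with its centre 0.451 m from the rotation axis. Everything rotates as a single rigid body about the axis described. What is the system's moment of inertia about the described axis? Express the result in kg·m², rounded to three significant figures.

4.76

Rectangular plate: I_cm = (1/12)M(a²+b²) = (1/12)(5.14)[(1.21)² + (0.701)²] = 0.83761 kg·m²; centre at d = 0.103 m, so I = I_cm + Md² gives I = 0.83761 + (5.14)(0.103)² = 0.89214 kg·m².
Solid disk: I_cm = (1/2)MR² = (1/2)(5.46)(0.539)² = 0.79312 kg·m²; centre at d = 0.72 m, so I = I_cm + Md² gives I = 0.79312 + (5.46)(0.72)² = 3.6236 kg·m².
Solid sphere: I_cm = (2/5)MR² = (2/5)(0.973)(0.355)² = 0.049049 kg·m²; centre at d = 0.451 m, so I = I_cm + Md² gives I = 0.049049 + (0.973)(0.451)² = 0.24696 kg·m².
Total I = 0.89214 + 3.6236 + 0.24696 = 4.7627 kg·m².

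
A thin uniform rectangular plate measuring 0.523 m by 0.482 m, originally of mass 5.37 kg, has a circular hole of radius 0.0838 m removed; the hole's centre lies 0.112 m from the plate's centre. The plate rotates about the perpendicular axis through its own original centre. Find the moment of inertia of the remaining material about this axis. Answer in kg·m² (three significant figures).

Unpierced body about its centre: I₀ = (1/12)M(a²+b²) = (1/12)(5.37)[(0.523)² + (0.482)²] = 0.22637 kg·m².
The removed disk has mass m = M·πr²/(ab) = (5.37)·π(0.0838)²/(0.523·0.482) = 0.46996 kg (same uniform areal density).
Its moment of inertia about the rotation axis (parallel-axis theorem): I_hole = (1/2)mr² + md² = (1/2)(0.46996)(0.0838)² + (0.46996)(0.112)² = 0.0075454 kg·m².
Treating the hole as negative mass, I = I₀ − I_hole = 0.22637 − 0.0075454 = 0.21882 kg·m².

0.219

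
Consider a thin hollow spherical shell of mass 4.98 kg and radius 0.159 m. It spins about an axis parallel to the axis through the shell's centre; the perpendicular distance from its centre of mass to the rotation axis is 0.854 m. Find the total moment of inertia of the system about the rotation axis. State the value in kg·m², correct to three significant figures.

I_cm = (2/3)MR² = (2/3)(4.98)(0.159)² = 0.083933 kg·m²; centre at d = 0.854 m, so the parallel axis theorem gives I = 0.083933 + (4.98)(0.854)² = 3.7159 kg·m².

3.72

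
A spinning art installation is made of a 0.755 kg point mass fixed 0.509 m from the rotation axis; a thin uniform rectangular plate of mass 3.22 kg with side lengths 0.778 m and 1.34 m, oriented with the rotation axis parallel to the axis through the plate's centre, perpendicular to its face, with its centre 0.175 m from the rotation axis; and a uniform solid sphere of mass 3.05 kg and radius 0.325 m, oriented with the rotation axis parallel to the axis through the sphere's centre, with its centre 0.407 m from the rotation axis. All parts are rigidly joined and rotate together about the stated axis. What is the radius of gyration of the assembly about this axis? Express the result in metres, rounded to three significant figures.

0.473

Point mass: I_cm = 0; centre at d = 0.509 m, so the parallel axis theorem gives I = 0 + (0.755)(0.509)² = 0.19561 kg m^2.
Rectangular plate: I_cm = (1/12)M(a²+b²) = (1/12)(3.22)[(0.778)² + (1.34)²] = 0.64424 kg m^2; centre at d = 0.175 m, so the parallel axis theorem gives I = 0.64424 + (3.22)(0.175)² = 0.74285 kg m^2.
Solid sphere: I_cm = (2/5)MR² = (2/5)(3.05)(0.325)² = 0.12886 kg m^2; centre at d = 0.407 m, so the parallel axis theorem gives I = 0.12886 + (3.05)(0.407)² = 0.63409 kg m^2.
Total I = 1.5725 kg m^2; total mass M = 7.025 kg.
k = √(I/M) = √(1.5725/7.025) = 0.47313 m.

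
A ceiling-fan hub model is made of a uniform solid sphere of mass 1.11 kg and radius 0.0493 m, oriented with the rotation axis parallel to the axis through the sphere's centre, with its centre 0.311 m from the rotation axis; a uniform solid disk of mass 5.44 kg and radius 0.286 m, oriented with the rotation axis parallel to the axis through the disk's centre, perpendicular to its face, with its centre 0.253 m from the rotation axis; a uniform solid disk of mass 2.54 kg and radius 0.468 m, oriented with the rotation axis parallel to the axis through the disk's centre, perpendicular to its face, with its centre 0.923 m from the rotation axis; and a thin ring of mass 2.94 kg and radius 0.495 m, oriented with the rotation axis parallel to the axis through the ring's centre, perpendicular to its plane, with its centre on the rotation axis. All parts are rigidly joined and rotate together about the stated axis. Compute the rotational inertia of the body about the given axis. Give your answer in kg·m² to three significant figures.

Solid sphere: I_cm = (2/5)MR² = (2/5)(1.11)(0.0493)² = 0.0010791 kg·m²; centre at d = 0.311 m, so I = I_cm + Md² gives I = 0.0010791 + (1.11)(0.311)² = 0.10844 kg·m².
Solid disk: I_cm = (1/2)MR² = (1/2)(5.44)(0.286)² = 0.22249 kg·m²; centre at d = 0.253 m, so I = I_cm + Md² gives I = 0.22249 + (5.44)(0.253)² = 0.57069 kg·m².
Solid disk: I_cm = (1/2)MR² = (1/2)(2.54)(0.468)² = 0.27816 kg·m²; centre at d = 0.923 m, so I = I_cm + Md² gives I = 0.27816 + (2.54)(0.923)² = 2.4421 kg·m².
Thin ring: I_cm = MR² = (2.94)(0.495)² = 0.72037 kg·m²; axis through the centre, so I = 0.72037 kg·m².
Total I = 0.10844 + 0.57069 + 2.4421 + 0.72037 = 3.8416 kg·m².

3.84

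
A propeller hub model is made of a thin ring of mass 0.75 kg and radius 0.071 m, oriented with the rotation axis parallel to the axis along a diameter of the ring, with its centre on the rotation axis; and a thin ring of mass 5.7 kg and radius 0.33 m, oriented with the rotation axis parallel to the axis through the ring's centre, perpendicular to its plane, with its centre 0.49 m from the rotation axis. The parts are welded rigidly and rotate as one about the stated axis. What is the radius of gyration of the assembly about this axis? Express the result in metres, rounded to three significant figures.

0.556

Thin ring: I_cm = (1/2)MR² = (1/2)(0.75)(0.071)² = 0.0018904 kg m^2; axis through the centre, so I = 0.0018904 kg m^2.
Thin ring: I_cm = MR² = (5.7)(0.33)² = 0.62073 kg m^2; centre at d = 0.49 m, so the parallel axis theorem gives I = 0.62073 + (5.7)(0.49)² = 1.9893 kg m^2.
Total I = 1.9912 kg m^2; total mass M = 6.45 kg.
k = √(I/M) = √(1.9912/6.45) = 0.55562 m.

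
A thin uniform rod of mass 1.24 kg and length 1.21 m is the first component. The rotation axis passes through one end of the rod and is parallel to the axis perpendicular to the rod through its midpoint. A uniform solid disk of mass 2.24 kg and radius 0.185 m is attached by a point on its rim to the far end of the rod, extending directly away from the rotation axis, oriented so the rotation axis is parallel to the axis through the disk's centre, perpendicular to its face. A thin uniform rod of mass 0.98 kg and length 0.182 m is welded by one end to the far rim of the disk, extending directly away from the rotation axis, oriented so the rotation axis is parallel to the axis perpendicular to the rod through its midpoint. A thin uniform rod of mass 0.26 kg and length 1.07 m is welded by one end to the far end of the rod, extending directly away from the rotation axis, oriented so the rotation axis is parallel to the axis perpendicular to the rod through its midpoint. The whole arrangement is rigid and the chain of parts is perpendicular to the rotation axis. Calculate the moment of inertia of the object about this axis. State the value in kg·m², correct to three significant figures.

9.14

Thin rod: I_cm = (1/12)ML² = (1/12)(1.24)(1.21)² = 0.15129 kg·m²; centre at d = 0.605 m, so I = I_cm + Md² gives I = 0.15129 + (1.24)(0.605)² = 0.60516 kg·m².
Solid disk: I_cm = (1/2)MR² = (1/2)(2.24)(0.185)² = 0.038332 kg·m²; centre at d = 0.605 + 0.605 + 0.185 = 1.395 m, so I = I_cm + Md² gives I = 0.038332 + (2.24)(1.395)² = 4.3974 kg·m².
Thin rod: I_cm = (1/12)ML² = (1/12)(0.98)(0.182)² = 0.0027051 kg·m²; centre at d = 0.605 + 0.605 + 0.185 + 0.185 + 0.091 = 1.671 m, so I = I_cm + Md² gives I = 0.0027051 + (0.98)(1.671)² = 2.7391 kg·m².
Thin rod: I_cm = (1/12)ML² = (1/12)(0.26)(1.07)² = 0.024806 kg·m²; centre at d = 0.605 + 0.605 + 0.185 + 0.185 + 0.091 + 0.091 + 0.535 = 2.297 m, so I = I_cm + Md² gives I = 0.024806 + (0.26)(2.297)² = 1.3966 kg·m².
Total I = 0.60516 + 4.3974 + 2.7391 + 1.3966 = 9.1383 kg·m².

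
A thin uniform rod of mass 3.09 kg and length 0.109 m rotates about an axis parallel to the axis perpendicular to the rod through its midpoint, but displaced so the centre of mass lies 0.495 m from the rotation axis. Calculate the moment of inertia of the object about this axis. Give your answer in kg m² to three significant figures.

I_cm = (1/12)ML² = (1/12)(3.09)(0.109)² = 0.0030594 kg m²; centre at d = 0.495 m, so the parallel axis theorem gives I = 0.0030594 + (3.09)(0.495)² = 0.76019 kg m².

0.760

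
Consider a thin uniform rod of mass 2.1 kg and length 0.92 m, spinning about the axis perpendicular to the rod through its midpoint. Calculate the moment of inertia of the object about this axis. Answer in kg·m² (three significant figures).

0.148

I_cm = (1/12)ML² = (1/12)(2.1)(0.92)² = 0.14812 kg·m²; axis through the centre, so I = 0.14812 kg·m².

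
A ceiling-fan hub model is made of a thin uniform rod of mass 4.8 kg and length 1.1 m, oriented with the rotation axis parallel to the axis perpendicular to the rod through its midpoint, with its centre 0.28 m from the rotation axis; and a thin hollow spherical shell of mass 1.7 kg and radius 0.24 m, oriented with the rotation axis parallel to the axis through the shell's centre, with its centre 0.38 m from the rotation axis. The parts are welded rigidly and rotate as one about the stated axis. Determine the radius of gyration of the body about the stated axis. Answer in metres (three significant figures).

Thin rod: I_cm = (1/12)ML² = (1/12)(4.8)(1.1)² = 0.484 kg·m²; centre at d = 0.28 m, so I = I_cm + Md² gives I = 0.484 + (4.8)(0.28)² = 0.86032 kg·m².
Spherical shell: I_cm = (2/3)MR² = (2/3)(1.7)(0.24)² = 0.06528 kg·m²; centre at d = 0.38 m, so I = I_cm + Md² gives I = 0.06528 + (1.7)(0.38)² = 0.31076 kg·m².
Total I = 1.1711 kg·m²; total mass M = 6.5 kg.
k = √(I/M) = √(1.1711/6.5) = 0.42446 m.

0.424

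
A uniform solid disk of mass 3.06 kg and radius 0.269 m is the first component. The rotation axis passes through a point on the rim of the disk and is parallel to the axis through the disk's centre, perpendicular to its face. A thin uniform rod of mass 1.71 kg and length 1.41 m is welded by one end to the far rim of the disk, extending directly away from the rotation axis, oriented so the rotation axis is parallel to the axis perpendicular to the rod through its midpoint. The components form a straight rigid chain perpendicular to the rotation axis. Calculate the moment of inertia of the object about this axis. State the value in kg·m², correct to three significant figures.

Solid disk: I_cm = (1/2)MR² = (1/2)(3.06)(0.269)² = 0.11071 kg·m²; centre at d = 0.269 m, so the parallel axis theorem gives I = 0.11071 + (3.06)(0.269)² = 0.33214 kg·m².
Thin rod: I_cm = (1/12)ML² = (1/12)(1.71)(1.41)² = 0.2833 kg·m²; centre at d = 0.269 + 0.269 + 0.705 = 1.243 m, so the parallel axis theorem gives I = 0.2833 + (1.71)(1.243)² = 2.9253 kg·m².
Total I = 0.33214 + 2.9253 = 3.2575 kg·m².

3.26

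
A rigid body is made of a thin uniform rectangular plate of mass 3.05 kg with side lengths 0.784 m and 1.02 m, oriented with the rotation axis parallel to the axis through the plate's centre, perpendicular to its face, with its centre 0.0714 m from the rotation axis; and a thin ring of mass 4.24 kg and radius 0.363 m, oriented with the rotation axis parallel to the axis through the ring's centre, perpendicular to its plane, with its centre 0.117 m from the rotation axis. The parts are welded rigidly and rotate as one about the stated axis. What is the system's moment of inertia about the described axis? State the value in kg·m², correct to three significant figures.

1.05

Rectangular plate: I_cm = (1/12)M(a²+b²) = (1/12)(3.05)[(0.784)² + (1.02)²] = 0.42066 kg·m²; centre at d = 0.0714 m, so I = I_cm + Md² gives I = 0.42066 + (3.05)(0.0714)² = 0.43621 kg·m².
Thin ring: I_cm = MR² = (4.24)(0.363)² = 0.5587 kg·m²; centre at d = 0.117 m, so I = I_cm + Md² gives I = 0.5587 + (4.24)(0.117)² = 0.61674 kg·m².
Total I = 0.43621 + 0.61674 = 1.053 kg·m².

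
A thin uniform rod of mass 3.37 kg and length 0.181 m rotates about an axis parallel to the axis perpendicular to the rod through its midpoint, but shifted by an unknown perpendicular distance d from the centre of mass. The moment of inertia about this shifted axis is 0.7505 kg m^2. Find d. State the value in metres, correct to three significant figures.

0.469

About the centre-of-mass axis, I_cm = (1/12)ML² = (1/12)(3.37)(0.181)² = 0.0092004 kg m^2.
Parallel axis theorem: I = I_cm + Md², so Md² = 0.7505 − 0.0092004 = 0.7413 kg m^2.
d = √(0.7413 / 3.37) = 0.46901 m.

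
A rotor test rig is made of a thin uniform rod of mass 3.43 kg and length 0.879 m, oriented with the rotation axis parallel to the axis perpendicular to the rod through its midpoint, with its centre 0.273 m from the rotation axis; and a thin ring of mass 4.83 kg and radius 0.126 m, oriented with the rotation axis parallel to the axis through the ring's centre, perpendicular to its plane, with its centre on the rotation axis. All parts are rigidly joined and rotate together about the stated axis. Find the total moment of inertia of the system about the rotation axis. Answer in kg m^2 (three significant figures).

0.553

Thin rod: I_cm = (1/12)ML² = (1/12)(3.43)(0.879)² = 0.22085 kg m^2; centre at d = 0.273 m, so the parallel axis theorem gives I = 0.22085 + (3.43)(0.273)² = 0.47648 kg m^2.
Thin ring: I_cm = MR² = (4.83)(0.126)² = 0.076681 kg m^2; axis through the centre, so I = 0.076681 kg m^2.
Total I = 0.47648 + 0.076681 = 0.55316 kg m^2.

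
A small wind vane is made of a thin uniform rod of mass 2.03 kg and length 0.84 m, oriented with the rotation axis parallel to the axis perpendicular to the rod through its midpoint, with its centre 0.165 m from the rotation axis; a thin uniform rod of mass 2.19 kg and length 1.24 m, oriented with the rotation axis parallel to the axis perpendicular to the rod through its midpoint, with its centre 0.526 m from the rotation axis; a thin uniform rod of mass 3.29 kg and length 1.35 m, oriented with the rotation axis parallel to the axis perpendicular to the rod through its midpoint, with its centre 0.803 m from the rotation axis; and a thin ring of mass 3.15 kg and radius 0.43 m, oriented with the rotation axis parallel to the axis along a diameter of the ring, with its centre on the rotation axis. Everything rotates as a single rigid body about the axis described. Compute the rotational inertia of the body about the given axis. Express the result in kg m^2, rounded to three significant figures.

3.97

Thin rod: I_cm = (1/12)ML² = (1/12)(2.03)(0.84)² = 0.11936 kg m^2; centre at d = 0.165 m, so I = I_cm + Md² gives I = 0.11936 + (2.03)(0.165)² = 0.17463 kg m^2.
Thin rod: I_cm = (1/12)ML² = (1/12)(2.19)(1.24)² = 0.28061 kg m^2; centre at d = 0.526 m, so I = I_cm + Md² gives I = 0.28061 + (2.19)(0.526)² = 0.88653 kg m^2.
Thin rod: I_cm = (1/12)ML² = (1/12)(3.29)(1.35)² = 0.49967 kg m^2; centre at d = 0.803 m, so I = I_cm + Md² gives I = 0.49967 + (3.29)(0.803)² = 2.6211 kg m^2.
Thin ring: I_cm = (1/2)MR² = (1/2)(3.15)(0.43)² = 0.29122 kg m^2; axis through the centre, so I = 0.29122 kg m^2.
Total I = 0.17463 + 0.88653 + 2.6211 + 0.29122 = 3.9735 kg m^2.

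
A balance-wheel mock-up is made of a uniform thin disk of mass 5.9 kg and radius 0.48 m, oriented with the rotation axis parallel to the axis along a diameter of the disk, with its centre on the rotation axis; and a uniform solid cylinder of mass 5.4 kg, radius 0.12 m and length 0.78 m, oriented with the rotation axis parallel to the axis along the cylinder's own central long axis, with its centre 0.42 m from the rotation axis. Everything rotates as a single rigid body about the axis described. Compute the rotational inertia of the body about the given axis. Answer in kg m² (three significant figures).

1.33

Thin disk: I_cm = (1/4)MR² = (1/4)(5.9)(0.48)² = 0.33984 kg m²; axis through the centre, so I = 0.33984 kg m².
Solid cylinder: I_cm = (1/2)MR² = (1/2)(5.4)(0.12)² = 0.03888 kg m²; centre at d = 0.42 m, so I = I_cm + Md² gives I = 0.03888 + (5.4)(0.42)² = 0.99144 kg m².
Total I = 0.33984 + 0.99144 = 1.3313 kg m².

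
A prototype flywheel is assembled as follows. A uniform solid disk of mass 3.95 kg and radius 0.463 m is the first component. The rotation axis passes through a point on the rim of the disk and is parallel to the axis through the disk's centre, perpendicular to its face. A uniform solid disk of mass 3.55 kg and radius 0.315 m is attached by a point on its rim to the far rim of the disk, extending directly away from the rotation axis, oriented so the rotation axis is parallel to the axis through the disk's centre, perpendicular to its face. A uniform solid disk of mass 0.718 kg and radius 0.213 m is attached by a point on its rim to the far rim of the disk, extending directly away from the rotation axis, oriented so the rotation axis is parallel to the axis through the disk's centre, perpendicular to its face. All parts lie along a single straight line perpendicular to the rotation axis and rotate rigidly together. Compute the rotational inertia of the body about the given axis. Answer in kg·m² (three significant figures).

Solid disk: I_cm = (1/2)MR² = (1/2)(3.95)(0.463)² = 0.42338 kg·m²; centre at d = 0.463 m, so I = I_cm + Md² gives I = 0.42338 + (3.95)(0.463)² = 1.2701 kg·m².
Solid disk: I_cm = (1/2)MR² = (1/2)(3.55)(0.315)² = 0.17612 kg·m²; centre at d = 0.463 + 0.463 + 0.315 = 1.241 m, so I = I_cm + Md² gives I = 0.17612 + (3.55)(1.241)² = 5.6434 kg·m².
Solid disk: I_cm = (1/2)MR² = (1/2)(0.718)(0.213)² = 0.016287 kg·m²; centre at d = 0.463 + 0.463 + 0.315 + 0.315 + 0.213 = 1.769 m, so I = I_cm + Md² gives I = 0.016287 + (0.718)(1.769)² = 2.2632 kg·m².
Total I = 1.2701 + 5.6434 + 2.2632 = 9.1767 kg·m².

9.18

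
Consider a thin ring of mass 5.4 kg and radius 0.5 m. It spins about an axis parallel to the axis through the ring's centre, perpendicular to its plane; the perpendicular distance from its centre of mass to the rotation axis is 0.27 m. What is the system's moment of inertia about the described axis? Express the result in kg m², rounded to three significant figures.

1.74

I_cm = MR² = (5.4)(0.5)² = 1.35 kg m²; centre at d = 0.27 m, so the parallel axis theorem gives I = 1.35 + (5.4)(0.27)² = 1.7437 kg m².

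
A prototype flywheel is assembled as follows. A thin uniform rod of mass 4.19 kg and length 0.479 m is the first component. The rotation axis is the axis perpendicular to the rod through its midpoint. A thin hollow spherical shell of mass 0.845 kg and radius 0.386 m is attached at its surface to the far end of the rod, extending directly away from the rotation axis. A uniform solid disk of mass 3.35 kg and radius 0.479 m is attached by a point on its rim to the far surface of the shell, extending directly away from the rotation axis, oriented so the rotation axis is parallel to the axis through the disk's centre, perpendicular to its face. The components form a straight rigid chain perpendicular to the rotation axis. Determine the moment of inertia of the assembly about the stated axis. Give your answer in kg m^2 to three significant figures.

8.32

Thin rod: I_cm = (1/12)ML² = (1/12)(4.19)(0.479)² = 0.080113 kg m^2; axis through the centre, so I = 0.080113 kg m^2.
Spherical shell: I_cm = (2/3)MR² = (2/3)(0.845)(0.386)² = 0.083934 kg m^2; centre at d = 0.2395 + 0.386 = 0.6255 m, so the parallel axis theorem gives I = 0.083934 + (0.845)(0.6255)² = 0.41454 kg m^2.
Solid disk: I_cm = (1/2)MR² = (1/2)(3.35)(0.479)² = 0.38431 kg m^2; centre at d = 0.2395 + 0.386 + 0.386 + 0.479 = 1.4905 m, so the parallel axis theorem gives I = 0.38431 + (3.35)(1.4905)² = 7.8266 kg m^2.
Total I = 0.080113 + 0.41454 + 7.8266 = 8.3213 kg m^2.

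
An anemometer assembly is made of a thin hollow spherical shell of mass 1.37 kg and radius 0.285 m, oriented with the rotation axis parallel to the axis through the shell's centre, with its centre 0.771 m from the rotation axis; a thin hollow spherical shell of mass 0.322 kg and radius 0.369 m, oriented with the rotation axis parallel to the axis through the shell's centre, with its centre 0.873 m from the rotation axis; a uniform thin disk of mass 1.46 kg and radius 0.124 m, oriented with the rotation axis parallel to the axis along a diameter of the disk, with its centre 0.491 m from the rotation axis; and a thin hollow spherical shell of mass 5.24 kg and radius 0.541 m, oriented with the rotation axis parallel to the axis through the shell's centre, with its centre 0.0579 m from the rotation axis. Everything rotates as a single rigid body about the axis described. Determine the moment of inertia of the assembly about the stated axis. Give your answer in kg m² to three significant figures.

Spherical shell: I_cm = (2/3)MR² = (2/3)(1.37)(0.285)² = 0.074185 kg m²; centre at d = 0.771 m, so I = I_cm + Md² gives I = 0.074185 + (1.37)(0.771)² = 0.88857 kg m².
Spherical shell: I_cm = (2/3)MR² = (2/3)(0.322)(0.369)² = 0.029229 kg m²; centre at d = 0.873 m, so I = I_cm + Md² gives I = 0.029229 + (0.322)(0.873)² = 0.27463 kg m².
Thin disk: I_cm = (1/4)MR² = (1/4)(1.46)(0.124)² = 0.0056122 kg m²; centre at d = 0.491 m, so I = I_cm + Md² gives I = 0.0056122 + (1.46)(0.491)² = 0.35759 kg m².
Spherical shell: I_cm = (2/3)MR² = (2/3)(5.24)(0.541)² = 1.0224 kg m²; centre at d = 0.0579 m, so I = I_cm + Md² gives I = 1.0224 + (5.24)(0.0579)² = 1.04 kg m².
Total I = 0.88857 + 0.27463 + 0.35759 + 1.04 = 2.5608 kg m².

2.56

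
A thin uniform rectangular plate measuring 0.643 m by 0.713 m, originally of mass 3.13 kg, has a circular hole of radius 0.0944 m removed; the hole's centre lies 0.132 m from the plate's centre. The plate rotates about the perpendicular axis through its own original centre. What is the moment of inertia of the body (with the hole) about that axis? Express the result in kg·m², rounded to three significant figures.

0.236

Unpierced body about its centre: I₀ = (1/12)M(a²+b²) = (1/12)(3.13)[(0.643)² + (0.713)²] = 0.24044 kg·m².
The removed disk has mass m = M·πr²/(ab) = (3.13)·π(0.0944)²/(0.643·0.713) = 0.19113 kg (same uniform areal density).
Its moment of inertia about the rotation axis (parallel-axis theorem): I_hole = (1/2)mr² + md² = (1/2)(0.19113)(0.0944)² + (0.19113)(0.132)² = 0.0041819 kg·m².
Treating the hole as negative mass, I = I₀ − I_hole = 0.24044 − 0.0041819 = 0.23626 kg·m².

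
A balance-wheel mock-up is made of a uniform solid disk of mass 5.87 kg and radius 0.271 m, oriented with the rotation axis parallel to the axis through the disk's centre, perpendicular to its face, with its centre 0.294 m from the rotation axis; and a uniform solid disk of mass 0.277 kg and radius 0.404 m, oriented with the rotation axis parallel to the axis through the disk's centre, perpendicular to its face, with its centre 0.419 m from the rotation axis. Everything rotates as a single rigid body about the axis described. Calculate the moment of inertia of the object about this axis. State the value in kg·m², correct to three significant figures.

Solid disk: I_cm = (1/2)MR² = (1/2)(5.87)(0.271)² = 0.21555 kg·m²; centre at d = 0.294 m, so the parallel axis theorem gives I = 0.21555 + (5.87)(0.294)² = 0.72293 kg·m².
Solid disk: I_cm = (1/2)MR² = (1/2)(0.277)(0.404)² = 0.022605 kg·m²; centre at d = 0.419 m, so the parallel axis theorem gives I = 0.022605 + (0.277)(0.419)² = 0.071236 kg·m².
Total I = 0.72293 + 0.071236 = 0.79416 kg·m².

0.794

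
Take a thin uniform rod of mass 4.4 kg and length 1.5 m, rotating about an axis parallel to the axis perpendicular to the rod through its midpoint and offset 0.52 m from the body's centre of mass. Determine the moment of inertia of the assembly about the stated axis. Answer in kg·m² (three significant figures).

2.01

I_cm = (1/12)ML² = (1/12)(4.4)(1.5)² = 0.825 kg·m²; centre at d = 0.52 m, so I = I_cm + Md² gives I = 0.825 + (4.4)(0.52)² = 2.0148 kg·m².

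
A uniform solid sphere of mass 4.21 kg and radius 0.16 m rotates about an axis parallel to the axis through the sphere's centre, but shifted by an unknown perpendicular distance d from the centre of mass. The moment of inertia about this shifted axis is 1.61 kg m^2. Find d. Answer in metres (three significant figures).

0.610

About the centre-of-mass axis, I_cm = (2/5)MR² = (2/5)(4.21)(0.16)² = 0.04311 kg m^2.
Parallel axis theorem: I = I_cm + Md², so Md² = 1.61 − 0.04311 = 1.5669 kg m^2.
d = √(1.5669 / 4.21) = 0.61007 m.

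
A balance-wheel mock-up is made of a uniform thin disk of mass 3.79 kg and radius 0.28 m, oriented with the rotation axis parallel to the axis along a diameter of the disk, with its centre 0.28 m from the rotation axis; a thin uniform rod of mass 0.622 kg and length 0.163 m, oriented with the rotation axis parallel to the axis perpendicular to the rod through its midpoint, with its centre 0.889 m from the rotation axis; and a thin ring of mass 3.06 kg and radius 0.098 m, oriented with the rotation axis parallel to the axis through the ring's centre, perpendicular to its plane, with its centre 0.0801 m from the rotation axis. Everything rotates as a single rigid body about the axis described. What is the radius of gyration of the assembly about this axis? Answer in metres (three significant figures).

0.350

Thin disk: I_cm = (1/4)MR² = (1/4)(3.79)(0.28)² = 0.074284 kg m^2; centre at d = 0.28 m, so I = I_cm + Md² gives I = 0.074284 + (3.79)(0.28)² = 0.37142 kg m^2.
Thin rod: I_cm = (1/12)ML² = (1/12)(0.622)(0.163)² = 0.0013772 kg m^2; centre at d = 0.889 m, so I = I_cm + Md² gives I = 0.0013772 + (0.622)(0.889)² = 0.49296 kg m^2.
Thin ring: I_cm = MR² = (3.06)(0.098)² = 0.029388 kg m^2; centre at d = 0.0801 m, so I = I_cm + Md² gives I = 0.029388 + (3.06)(0.0801)² = 0.049021 kg m^2.
Total I = 0.9134 kg m^2; total mass M = 7.472 kg.
k = √(I/M) = √(0.9134/7.472) = 0.34963 m.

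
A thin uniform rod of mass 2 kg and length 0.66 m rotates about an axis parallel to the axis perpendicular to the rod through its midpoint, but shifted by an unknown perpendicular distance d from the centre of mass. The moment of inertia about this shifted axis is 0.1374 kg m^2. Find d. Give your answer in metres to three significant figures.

About the centre-of-mass axis, I_cm = (1/12)ML² = (1/12)(2)(0.66)² = 0.0726 kg m^2.
Parallel axis theorem: I = I_cm + Md², so Md² = 0.1374 − 0.0726 = 0.0648 kg m^2.
d = √(0.0648 / 2) = 0.18 m.

0.180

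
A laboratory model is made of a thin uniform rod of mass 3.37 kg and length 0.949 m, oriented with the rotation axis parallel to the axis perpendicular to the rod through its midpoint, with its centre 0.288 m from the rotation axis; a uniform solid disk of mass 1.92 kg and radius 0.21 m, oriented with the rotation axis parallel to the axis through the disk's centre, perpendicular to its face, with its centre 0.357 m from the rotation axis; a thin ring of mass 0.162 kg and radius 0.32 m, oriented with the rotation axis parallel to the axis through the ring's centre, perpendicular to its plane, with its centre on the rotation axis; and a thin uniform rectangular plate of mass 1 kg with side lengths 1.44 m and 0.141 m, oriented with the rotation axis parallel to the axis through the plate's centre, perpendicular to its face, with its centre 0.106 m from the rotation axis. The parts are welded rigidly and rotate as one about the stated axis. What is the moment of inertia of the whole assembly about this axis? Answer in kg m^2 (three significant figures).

1.02

Thin rod: I_cm = (1/12)ML² = (1/12)(3.37)(0.949)² = 0.25292 kg m^2; centre at d = 0.288 m, so I = I_cm + Md² gives I = 0.25292 + (3.37)(0.288)² = 0.53244 kg m^2.
Solid disk: I_cm = (1/2)MR² = (1/2)(1.92)(0.21)² = 0.042336 kg m^2; centre at d = 0.357 m, so I = I_cm + Md² gives I = 0.042336 + (1.92)(0.357)² = 0.28704 kg m^2.
Thin ring: I_cm = MR² = (0.162)(0.32)² = 0.016589 kg m^2; axis through the centre, so I = 0.016589 kg m^2.
Rectangular plate: I_cm = (1/12)M(a²+b²) = (1/12)(1)[(1.44)² + (0.141)²] = 0.17446 kg m^2; centre at d = 0.106 m, so I = I_cm + Md² gives I = 0.17446 + (1)(0.106)² = 0.18569 kg m^2.
Total I = 0.53244 + 0.28704 + 0.016589 + 0.18569 = 1.0218 kg m^2.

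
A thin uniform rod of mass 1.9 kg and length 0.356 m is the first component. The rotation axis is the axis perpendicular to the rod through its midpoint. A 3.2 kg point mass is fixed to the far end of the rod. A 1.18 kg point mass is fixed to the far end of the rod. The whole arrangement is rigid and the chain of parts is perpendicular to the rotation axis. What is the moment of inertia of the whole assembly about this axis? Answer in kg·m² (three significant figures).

0.159

Thin rod: I_cm = (1/12)ML² = (1/12)(1.9)(0.356)² = 0.020067 kg·m²; axis through the centre, so I = 0.020067 kg·m².
Point mass: I_cm = 0; centre at d = 0.178 m, so the parallel axis theorem gives I = 0 + (3.2)(0.178)² = 0.10139 kg·m².
Point mass: I_cm = 0; centre at d = 0.178 m, so the parallel axis theorem gives I = 0 + (1.18)(0.178)² = 0.037387 kg·m².
Total I = 0.020067 + 0.10139 + 0.037387 = 0.15884 kg·m².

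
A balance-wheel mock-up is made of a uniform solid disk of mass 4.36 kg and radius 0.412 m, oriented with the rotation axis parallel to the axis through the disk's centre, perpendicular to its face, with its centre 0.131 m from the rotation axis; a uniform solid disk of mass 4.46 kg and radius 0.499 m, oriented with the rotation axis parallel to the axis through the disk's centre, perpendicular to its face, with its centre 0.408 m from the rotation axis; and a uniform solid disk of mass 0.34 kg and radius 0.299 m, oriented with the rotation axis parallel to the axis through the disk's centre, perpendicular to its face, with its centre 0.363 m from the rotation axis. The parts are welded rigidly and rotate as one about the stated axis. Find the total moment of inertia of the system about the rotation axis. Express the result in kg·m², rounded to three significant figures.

Solid disk: I_cm = (1/2)MR² = (1/2)(4.36)(0.412)² = 0.37004 kg·m²; centre at d = 0.131 m, so the parallel axis theorem gives I = 0.37004 + (4.36)(0.131)² = 0.44486 kg·m².
Solid disk: I_cm = (1/2)MR² = (1/2)(4.46)(0.499)² = 0.55527 kg·m²; centre at d = 0.408 m, so the parallel axis theorem gives I = 0.55527 + (4.46)(0.408)² = 1.2977 kg·m².
Solid disk: I_cm = (1/2)MR² = (1/2)(0.34)(0.299)² = 0.015198 kg·m²; centre at d = 0.363 m, so the parallel axis theorem gives I = 0.015198 + (0.34)(0.363)² = 0.06 kg·m².
Total I = 0.44486 + 1.2977 + 0.06 = 1.8026 kg·m².

1.80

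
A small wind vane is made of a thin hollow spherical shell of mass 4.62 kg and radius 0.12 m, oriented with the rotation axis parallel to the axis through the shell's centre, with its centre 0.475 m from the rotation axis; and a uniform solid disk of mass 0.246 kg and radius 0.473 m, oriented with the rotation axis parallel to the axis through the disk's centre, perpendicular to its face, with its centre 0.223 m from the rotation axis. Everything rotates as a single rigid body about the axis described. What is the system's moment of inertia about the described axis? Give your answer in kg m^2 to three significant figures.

Spherical shell: I_cm = (2/3)MR² = (2/3)(4.62)(0.12)² = 0.044352 kg m^2; centre at d = 0.475 m, so I = I_cm + Md² gives I = 0.044352 + (4.62)(0.475)² = 1.0867 kg m^2.
Solid disk: I_cm = (1/2)MR² = (1/2)(0.246)(0.473)² = 0.027519 kg m^2; centre at d = 0.223 m, so I = I_cm + Md² gives I = 0.027519 + (0.246)(0.223)² = 0.039752 kg m^2.
Total I = 1.0867 + 0.039752 = 1.1265 kg m^2.

1.13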